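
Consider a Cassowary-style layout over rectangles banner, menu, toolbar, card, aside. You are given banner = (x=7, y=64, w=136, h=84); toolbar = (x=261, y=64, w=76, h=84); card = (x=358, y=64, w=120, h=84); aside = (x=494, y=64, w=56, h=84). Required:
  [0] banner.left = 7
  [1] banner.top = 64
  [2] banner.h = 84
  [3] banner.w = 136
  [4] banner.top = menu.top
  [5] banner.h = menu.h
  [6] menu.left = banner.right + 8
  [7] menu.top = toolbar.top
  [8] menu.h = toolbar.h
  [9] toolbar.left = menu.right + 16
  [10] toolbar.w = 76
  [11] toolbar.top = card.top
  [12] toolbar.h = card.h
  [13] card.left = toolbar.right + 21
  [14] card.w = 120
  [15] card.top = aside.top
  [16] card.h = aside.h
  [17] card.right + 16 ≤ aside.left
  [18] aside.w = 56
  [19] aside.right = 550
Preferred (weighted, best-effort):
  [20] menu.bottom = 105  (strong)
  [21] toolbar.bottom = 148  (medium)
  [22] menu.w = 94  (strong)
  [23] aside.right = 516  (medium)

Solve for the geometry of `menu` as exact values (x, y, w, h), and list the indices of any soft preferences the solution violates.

1. menu.y = 64  [banner.top = menu.top]
2. menu.h = 84  [banner.h = menu.h]
3. menu.x = 151  [menu.left = banner.right + 8]
4. menu.w = 94  [toolbar.left = menu.right + 16]

menu = (x=151, y=64, w=94, h=84)
violated soft preferences: 20, 23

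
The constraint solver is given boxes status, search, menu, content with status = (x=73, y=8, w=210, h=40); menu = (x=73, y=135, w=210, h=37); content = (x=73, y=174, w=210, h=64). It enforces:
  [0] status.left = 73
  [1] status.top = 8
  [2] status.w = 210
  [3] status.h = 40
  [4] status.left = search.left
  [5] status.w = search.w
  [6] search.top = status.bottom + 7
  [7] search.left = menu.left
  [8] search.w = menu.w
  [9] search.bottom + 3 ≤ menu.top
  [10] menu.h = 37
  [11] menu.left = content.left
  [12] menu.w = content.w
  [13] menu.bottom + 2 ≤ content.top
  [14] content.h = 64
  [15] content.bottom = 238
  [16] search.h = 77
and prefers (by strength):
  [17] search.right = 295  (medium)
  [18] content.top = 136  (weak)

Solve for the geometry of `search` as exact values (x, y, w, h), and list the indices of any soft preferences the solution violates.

1. search.x = 73  [status.left = search.left]
2. search.w = 210  [status.w = search.w]
3. search.y = 55  [search.top = status.bottom + 7]
4. search.h = 77  [search.h = 77]

search = (x=73, y=55, w=210, h=77)
violated soft preferences: 17, 18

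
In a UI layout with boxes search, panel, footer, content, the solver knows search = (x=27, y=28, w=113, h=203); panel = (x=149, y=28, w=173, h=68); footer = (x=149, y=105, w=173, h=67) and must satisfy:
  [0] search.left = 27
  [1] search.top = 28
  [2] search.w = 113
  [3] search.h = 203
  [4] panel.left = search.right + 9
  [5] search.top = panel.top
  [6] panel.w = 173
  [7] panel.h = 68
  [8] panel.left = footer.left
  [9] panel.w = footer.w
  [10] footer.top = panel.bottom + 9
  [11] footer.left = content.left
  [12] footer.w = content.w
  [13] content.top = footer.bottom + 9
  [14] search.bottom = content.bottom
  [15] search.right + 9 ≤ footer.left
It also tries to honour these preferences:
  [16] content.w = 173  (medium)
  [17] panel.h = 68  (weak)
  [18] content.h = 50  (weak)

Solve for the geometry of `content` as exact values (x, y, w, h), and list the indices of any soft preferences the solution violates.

1. content.x = 149  [footer.left = content.left]
2. content.w = 173  [footer.w = content.w]
3. content.y = 181  [content.top = footer.bottom + 9]
4. content.h = 50  [search.bottom = content.bottom]

content = (x=149, y=181, w=173, h=50)
violated soft preferences: none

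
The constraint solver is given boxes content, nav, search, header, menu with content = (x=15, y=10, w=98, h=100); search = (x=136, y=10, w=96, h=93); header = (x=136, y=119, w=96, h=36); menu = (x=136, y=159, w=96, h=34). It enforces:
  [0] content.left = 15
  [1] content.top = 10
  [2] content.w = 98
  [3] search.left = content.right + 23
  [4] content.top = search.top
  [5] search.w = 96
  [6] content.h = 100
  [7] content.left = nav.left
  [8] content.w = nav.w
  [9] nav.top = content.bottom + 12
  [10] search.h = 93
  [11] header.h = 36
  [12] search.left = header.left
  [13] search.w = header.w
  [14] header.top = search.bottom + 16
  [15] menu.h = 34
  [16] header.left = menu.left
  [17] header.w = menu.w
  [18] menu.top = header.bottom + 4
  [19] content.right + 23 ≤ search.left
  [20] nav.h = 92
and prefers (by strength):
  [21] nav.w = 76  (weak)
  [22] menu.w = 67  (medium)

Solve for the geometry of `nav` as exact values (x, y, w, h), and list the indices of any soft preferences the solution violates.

nav = (x=15, y=122, w=98, h=92)
violated soft preferences: 21, 22

1. nav.x = 15  [content.left = nav.left]
2. nav.w = 98  [content.w = nav.w]
3. nav.y = 122  [nav.top = content.bottom + 12]
4. nav.h = 92  [nav.h = 92]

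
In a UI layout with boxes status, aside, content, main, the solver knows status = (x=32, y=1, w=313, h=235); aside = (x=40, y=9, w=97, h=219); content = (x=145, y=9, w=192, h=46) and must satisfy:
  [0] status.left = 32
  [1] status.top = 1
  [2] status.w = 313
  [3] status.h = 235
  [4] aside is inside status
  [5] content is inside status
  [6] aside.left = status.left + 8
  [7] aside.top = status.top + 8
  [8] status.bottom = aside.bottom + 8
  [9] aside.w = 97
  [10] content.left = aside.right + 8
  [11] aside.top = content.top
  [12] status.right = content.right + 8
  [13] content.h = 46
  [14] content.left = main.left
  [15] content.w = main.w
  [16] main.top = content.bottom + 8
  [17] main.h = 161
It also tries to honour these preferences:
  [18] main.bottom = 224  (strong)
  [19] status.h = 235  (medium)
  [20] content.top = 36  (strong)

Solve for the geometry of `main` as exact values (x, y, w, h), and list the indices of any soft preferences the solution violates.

main = (x=145, y=63, w=192, h=161)
violated soft preferences: 20

1. main.x = 145  [content.left = main.left]
2. main.w = 192  [content.w = main.w]
3. main.y = 63  [main.top = content.bottom + 8]
4. main.h = 161  [main.h = 161]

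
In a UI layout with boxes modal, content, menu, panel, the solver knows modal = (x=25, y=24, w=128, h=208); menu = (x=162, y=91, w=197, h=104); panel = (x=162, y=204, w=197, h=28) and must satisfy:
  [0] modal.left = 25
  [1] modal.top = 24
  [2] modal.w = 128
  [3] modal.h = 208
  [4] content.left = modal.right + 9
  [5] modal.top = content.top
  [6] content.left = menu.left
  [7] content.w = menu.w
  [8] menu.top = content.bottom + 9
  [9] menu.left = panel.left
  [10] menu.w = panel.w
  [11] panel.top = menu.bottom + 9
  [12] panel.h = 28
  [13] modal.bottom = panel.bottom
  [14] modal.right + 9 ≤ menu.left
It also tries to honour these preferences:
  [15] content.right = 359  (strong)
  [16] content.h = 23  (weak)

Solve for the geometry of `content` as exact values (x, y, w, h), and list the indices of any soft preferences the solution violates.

1. content.x = 162  [content.left = modal.right + 9]
2. content.y = 24  [modal.top = content.top]
3. content.w = 197  [content.w = menu.w]
4. content.h = 58  [menu.top = content.bottom + 9]

content = (x=162, y=24, w=197, h=58)
violated soft preferences: 16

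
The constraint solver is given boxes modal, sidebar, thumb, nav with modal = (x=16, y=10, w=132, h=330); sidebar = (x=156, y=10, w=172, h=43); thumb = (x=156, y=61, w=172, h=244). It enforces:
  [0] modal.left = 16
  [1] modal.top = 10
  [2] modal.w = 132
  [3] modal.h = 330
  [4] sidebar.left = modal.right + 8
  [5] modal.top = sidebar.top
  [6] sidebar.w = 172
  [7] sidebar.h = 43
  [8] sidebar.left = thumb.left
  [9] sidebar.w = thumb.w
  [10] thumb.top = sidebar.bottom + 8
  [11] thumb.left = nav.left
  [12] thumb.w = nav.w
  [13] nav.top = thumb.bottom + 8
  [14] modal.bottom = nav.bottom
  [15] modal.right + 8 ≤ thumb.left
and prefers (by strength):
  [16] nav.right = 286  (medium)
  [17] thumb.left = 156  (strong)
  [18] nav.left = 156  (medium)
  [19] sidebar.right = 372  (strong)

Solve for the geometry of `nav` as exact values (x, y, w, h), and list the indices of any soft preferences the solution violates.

nav = (x=156, y=313, w=172, h=27)
violated soft preferences: 16, 19

1. nav.x = 156  [thumb.left = nav.left]
2. nav.w = 172  [thumb.w = nav.w]
3. nav.y = 313  [nav.top = thumb.bottom + 8]
4. nav.h = 27  [modal.bottom = nav.bottom]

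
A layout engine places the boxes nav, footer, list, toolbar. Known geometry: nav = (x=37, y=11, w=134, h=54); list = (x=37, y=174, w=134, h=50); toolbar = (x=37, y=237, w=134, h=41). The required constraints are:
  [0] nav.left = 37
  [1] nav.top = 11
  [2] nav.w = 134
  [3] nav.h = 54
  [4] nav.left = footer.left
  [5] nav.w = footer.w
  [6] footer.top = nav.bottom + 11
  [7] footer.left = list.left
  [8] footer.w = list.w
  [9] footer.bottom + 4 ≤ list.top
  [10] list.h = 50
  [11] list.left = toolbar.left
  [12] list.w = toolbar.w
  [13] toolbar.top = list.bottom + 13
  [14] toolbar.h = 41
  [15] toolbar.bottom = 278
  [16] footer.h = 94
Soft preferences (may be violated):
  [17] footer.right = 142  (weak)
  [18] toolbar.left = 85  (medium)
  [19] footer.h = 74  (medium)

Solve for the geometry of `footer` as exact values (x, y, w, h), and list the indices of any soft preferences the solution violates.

1. footer.x = 37  [nav.left = footer.left]
2. footer.w = 134  [nav.w = footer.w]
3. footer.y = 76  [footer.top = nav.bottom + 11]
4. footer.h = 94  [footer.h = 94]

footer = (x=37, y=76, w=134, h=94)
violated soft preferences: 17, 18, 19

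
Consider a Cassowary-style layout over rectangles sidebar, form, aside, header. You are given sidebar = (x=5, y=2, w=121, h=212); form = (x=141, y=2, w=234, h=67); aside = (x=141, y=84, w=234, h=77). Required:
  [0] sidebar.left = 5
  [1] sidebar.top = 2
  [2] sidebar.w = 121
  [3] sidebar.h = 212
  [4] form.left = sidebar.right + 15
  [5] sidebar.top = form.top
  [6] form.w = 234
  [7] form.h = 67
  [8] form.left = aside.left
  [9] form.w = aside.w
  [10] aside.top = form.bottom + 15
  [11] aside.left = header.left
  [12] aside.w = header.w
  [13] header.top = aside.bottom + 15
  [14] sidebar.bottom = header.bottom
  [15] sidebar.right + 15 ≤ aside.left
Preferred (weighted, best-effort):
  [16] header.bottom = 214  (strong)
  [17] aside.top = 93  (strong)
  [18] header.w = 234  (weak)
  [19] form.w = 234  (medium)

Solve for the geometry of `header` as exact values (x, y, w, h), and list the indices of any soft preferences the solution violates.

1. header.x = 141  [aside.left = header.left]
2. header.w = 234  [aside.w = header.w]
3. header.y = 176  [header.top = aside.bottom + 15]
4. header.h = 38  [sidebar.bottom = header.bottom]

header = (x=141, y=176, w=234, h=38)
violated soft preferences: 17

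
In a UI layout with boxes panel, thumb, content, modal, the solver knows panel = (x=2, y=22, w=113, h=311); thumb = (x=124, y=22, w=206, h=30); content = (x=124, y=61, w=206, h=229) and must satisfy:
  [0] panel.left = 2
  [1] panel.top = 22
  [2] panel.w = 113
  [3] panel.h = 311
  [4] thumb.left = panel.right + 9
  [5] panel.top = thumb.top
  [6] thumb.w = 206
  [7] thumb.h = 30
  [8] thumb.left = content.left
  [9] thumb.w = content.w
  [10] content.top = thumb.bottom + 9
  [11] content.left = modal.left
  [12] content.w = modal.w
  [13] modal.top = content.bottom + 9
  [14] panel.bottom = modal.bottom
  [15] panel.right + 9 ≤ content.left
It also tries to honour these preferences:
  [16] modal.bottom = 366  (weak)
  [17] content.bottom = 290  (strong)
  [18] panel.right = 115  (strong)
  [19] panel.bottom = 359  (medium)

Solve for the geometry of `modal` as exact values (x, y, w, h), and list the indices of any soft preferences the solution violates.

1. modal.x = 124  [content.left = modal.left]
2. modal.w = 206  [content.w = modal.w]
3. modal.y = 299  [modal.top = content.bottom + 9]
4. modal.h = 34  [panel.bottom = modal.bottom]

modal = (x=124, y=299, w=206, h=34)
violated soft preferences: 16, 19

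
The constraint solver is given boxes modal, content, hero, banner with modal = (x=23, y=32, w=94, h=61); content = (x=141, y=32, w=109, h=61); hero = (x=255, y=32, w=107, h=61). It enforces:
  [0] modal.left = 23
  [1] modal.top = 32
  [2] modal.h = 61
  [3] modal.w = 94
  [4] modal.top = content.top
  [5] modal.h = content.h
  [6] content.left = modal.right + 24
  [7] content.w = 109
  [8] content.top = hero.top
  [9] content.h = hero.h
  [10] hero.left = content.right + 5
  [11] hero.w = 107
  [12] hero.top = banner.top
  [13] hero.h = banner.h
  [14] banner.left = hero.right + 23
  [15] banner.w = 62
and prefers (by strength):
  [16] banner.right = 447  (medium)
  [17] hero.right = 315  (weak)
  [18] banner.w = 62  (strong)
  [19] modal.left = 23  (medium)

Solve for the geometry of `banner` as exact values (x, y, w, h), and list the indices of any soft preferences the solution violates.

1. banner.y = 32  [hero.top = banner.top]
2. banner.h = 61  [hero.h = banner.h]
3. banner.x = 385  [banner.left = hero.right + 23]
4. banner.w = 62  [banner.w = 62]

banner = (x=385, y=32, w=62, h=61)
violated soft preferences: 17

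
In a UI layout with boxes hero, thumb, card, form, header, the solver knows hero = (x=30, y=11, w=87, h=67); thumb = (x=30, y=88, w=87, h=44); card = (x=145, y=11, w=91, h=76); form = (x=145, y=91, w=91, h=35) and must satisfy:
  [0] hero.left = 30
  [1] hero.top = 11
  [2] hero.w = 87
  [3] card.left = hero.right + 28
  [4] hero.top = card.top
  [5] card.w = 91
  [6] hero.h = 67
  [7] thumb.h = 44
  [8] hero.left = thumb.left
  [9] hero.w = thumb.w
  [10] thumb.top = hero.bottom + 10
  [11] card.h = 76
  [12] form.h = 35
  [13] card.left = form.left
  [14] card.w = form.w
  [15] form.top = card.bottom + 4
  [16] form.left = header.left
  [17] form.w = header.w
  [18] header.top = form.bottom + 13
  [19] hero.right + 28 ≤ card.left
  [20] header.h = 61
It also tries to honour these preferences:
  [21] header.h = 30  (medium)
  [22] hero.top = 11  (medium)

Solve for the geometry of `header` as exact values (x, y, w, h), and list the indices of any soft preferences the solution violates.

1. header.x = 145  [form.left = header.left]
2. header.w = 91  [form.w = header.w]
3. header.y = 139  [header.top = form.bottom + 13]
4. header.h = 61  [header.h = 61]

header = (x=145, y=139, w=91, h=61)
violated soft preferences: 21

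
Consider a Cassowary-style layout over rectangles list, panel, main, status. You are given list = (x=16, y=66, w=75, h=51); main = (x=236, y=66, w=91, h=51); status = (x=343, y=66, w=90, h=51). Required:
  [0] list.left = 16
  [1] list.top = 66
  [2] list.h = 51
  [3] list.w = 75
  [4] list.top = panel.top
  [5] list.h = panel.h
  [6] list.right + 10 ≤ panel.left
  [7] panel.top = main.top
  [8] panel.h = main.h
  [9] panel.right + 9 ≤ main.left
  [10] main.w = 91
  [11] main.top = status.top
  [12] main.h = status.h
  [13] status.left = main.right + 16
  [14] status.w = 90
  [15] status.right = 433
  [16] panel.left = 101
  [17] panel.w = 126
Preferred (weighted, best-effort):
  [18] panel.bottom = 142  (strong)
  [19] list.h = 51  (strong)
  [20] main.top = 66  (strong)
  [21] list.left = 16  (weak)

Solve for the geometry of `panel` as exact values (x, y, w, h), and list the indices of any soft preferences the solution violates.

panel = (x=101, y=66, w=126, h=51)
violated soft preferences: 18

1. panel.y = 66  [list.top = panel.top]
2. panel.h = 51  [list.h = panel.h]
3. panel.x = 101  [panel.left = 101]
4. panel.w = 126  [panel.w = 126]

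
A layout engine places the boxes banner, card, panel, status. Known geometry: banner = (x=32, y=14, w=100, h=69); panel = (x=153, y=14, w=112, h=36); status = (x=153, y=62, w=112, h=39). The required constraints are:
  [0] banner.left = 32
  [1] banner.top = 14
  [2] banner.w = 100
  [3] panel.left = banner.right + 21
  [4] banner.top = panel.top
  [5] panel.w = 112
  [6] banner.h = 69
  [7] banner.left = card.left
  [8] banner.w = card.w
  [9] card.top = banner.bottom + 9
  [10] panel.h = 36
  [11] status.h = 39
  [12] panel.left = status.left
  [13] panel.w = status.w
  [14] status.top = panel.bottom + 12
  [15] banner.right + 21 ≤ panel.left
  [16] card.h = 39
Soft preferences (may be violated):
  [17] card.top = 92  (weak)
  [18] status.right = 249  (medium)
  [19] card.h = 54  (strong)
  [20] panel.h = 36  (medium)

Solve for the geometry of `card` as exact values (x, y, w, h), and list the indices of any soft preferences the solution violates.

1. card.x = 32  [banner.left = card.left]
2. card.w = 100  [banner.w = card.w]
3. card.y = 92  [card.top = banner.bottom + 9]
4. card.h = 39  [card.h = 39]

card = (x=32, y=92, w=100, h=39)
violated soft preferences: 18, 19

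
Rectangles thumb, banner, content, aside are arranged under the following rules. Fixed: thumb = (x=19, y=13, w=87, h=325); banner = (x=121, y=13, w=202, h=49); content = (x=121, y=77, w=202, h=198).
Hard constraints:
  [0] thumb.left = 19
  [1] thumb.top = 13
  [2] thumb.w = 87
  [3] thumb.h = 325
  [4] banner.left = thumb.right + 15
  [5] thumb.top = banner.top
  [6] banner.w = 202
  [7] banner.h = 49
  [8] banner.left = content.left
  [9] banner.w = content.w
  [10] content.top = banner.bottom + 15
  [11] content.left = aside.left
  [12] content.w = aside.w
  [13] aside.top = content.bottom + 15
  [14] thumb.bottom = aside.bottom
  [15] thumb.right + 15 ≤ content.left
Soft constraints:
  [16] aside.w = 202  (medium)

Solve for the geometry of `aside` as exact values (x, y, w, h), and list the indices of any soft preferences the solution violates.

aside = (x=121, y=290, w=202, h=48)
violated soft preferences: none

1. aside.x = 121  [content.left = aside.left]
2. aside.w = 202  [content.w = aside.w]
3. aside.y = 290  [aside.top = content.bottom + 15]
4. aside.h = 48  [thumb.bottom = aside.bottom]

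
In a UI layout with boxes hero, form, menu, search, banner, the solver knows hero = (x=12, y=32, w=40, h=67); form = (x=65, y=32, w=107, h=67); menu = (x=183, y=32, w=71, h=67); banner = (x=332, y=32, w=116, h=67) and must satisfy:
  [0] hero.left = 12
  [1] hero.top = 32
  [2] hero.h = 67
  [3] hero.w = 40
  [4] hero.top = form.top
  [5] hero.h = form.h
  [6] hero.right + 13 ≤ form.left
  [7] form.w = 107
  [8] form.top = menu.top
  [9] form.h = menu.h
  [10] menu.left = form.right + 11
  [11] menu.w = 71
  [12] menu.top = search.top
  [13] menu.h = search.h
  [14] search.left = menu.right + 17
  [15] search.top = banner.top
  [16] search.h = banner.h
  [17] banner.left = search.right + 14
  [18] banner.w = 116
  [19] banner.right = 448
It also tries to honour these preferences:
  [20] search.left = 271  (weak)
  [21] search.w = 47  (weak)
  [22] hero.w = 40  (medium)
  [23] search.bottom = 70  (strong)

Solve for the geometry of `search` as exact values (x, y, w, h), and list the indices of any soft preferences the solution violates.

1. search.y = 32  [menu.top = search.top]
2. search.h = 67  [menu.h = search.h]
3. search.x = 271  [search.left = menu.right + 17]
4. search.w = 47  [banner.left = search.right + 14]

search = (x=271, y=32, w=47, h=67)
violated soft preferences: 23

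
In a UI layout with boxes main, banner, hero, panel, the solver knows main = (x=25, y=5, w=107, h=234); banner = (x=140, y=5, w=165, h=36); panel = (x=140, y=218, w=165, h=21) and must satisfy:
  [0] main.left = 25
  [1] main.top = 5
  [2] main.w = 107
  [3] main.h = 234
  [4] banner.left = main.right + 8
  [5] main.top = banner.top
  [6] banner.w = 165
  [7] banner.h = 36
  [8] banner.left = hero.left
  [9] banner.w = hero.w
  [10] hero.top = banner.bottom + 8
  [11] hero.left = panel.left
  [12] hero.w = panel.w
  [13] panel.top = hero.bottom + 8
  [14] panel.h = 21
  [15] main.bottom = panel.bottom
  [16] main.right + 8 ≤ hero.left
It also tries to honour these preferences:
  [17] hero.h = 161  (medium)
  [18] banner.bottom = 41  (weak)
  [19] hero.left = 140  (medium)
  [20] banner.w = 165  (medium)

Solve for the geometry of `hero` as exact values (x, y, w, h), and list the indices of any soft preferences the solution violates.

hero = (x=140, y=49, w=165, h=161)
violated soft preferences: none

1. hero.x = 140  [banner.left = hero.left]
2. hero.w = 165  [banner.w = hero.w]
3. hero.y = 49  [hero.top = banner.bottom + 8]
4. hero.h = 161  [panel.top = hero.bottom + 8]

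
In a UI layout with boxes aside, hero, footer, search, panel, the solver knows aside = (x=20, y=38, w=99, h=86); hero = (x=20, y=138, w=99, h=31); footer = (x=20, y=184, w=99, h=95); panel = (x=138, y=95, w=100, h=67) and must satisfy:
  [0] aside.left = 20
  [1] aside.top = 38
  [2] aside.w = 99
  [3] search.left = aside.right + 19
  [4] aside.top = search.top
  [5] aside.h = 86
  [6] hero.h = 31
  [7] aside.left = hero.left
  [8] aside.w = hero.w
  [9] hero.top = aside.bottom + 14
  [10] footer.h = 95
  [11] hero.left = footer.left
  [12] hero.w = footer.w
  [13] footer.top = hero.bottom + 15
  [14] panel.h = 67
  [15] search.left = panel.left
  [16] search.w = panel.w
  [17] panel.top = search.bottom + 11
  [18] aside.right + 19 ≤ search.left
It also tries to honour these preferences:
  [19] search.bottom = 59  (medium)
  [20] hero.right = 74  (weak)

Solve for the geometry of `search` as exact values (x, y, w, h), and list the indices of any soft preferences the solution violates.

search = (x=138, y=38, w=100, h=46)
violated soft preferences: 19, 20

1. search.x = 138  [search.left = aside.right + 19]
2. search.y = 38  [aside.top = search.top]
3. search.w = 100  [search.w = panel.w]
4. search.h = 46  [panel.top = search.bottom + 11]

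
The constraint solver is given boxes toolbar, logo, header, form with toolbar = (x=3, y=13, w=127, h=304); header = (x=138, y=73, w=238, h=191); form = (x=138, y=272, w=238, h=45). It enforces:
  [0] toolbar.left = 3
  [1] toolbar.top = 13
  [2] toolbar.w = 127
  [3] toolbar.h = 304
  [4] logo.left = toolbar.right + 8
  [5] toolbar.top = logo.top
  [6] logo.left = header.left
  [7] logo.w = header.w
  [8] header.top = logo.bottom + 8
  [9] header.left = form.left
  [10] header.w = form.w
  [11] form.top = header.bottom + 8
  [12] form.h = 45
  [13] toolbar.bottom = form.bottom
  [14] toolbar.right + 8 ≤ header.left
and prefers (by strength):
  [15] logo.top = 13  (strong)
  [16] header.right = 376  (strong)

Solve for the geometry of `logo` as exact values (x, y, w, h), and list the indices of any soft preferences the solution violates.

logo = (x=138, y=13, w=238, h=52)
violated soft preferences: none

1. logo.x = 138  [logo.left = toolbar.right + 8]
2. logo.y = 13  [toolbar.top = logo.top]
3. logo.w = 238  [logo.w = header.w]
4. logo.h = 52  [header.top = logo.bottom + 8]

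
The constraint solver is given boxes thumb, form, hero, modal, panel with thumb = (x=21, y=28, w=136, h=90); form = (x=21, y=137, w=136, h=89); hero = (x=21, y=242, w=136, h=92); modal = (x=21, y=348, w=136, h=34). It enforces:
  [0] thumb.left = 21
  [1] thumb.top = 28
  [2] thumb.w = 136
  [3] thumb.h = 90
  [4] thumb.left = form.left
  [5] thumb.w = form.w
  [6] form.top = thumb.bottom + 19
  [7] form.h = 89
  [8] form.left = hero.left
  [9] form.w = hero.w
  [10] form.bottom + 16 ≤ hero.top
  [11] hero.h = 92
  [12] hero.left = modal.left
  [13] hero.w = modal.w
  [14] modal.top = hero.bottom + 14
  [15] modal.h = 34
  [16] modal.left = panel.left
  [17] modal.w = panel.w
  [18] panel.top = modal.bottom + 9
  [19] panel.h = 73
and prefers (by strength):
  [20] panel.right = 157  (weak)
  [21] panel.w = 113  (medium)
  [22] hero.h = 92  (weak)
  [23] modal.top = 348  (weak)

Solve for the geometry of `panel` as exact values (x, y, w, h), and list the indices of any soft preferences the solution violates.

panel = (x=21, y=391, w=136, h=73)
violated soft preferences: 21

1. panel.x = 21  [modal.left = panel.left]
2. panel.w = 136  [modal.w = panel.w]
3. panel.y = 391  [panel.top = modal.bottom + 9]
4. panel.h = 73  [panel.h = 73]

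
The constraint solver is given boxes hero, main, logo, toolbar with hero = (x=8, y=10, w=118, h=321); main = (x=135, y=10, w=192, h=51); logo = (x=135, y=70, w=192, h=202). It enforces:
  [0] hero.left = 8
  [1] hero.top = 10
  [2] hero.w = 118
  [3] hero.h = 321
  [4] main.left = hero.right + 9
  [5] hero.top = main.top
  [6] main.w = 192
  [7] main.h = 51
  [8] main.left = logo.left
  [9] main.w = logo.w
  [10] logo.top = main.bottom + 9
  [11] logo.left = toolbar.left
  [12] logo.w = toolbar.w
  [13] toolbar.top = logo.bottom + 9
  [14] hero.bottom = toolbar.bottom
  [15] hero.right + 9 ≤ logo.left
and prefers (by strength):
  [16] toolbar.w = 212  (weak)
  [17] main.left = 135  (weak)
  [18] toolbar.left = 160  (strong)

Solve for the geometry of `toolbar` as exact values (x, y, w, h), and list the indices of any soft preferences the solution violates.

toolbar = (x=135, y=281, w=192, h=50)
violated soft preferences: 16, 18

1. toolbar.x = 135  [logo.left = toolbar.left]
2. toolbar.w = 192  [logo.w = toolbar.w]
3. toolbar.y = 281  [toolbar.top = logo.bottom + 9]
4. toolbar.h = 50  [hero.bottom = toolbar.bottom]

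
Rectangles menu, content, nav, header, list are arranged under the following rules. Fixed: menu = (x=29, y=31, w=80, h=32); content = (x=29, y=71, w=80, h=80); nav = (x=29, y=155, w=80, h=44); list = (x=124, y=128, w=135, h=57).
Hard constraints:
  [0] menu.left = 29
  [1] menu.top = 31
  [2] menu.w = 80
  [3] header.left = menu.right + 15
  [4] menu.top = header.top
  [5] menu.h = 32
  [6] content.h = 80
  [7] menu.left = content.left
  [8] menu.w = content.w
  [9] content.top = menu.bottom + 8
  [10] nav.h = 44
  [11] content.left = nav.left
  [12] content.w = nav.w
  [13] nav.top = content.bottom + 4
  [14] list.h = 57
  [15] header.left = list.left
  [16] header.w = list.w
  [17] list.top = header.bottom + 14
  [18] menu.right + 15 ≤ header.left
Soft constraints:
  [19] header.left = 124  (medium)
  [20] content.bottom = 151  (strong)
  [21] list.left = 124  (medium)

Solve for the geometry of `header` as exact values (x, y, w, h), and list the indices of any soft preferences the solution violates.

1. header.x = 124  [header.left = menu.right + 15]
2. header.y = 31  [menu.top = header.top]
3. header.w = 135  [header.w = list.w]
4. header.h = 83  [list.top = header.bottom + 14]

header = (x=124, y=31, w=135, h=83)
violated soft preferences: none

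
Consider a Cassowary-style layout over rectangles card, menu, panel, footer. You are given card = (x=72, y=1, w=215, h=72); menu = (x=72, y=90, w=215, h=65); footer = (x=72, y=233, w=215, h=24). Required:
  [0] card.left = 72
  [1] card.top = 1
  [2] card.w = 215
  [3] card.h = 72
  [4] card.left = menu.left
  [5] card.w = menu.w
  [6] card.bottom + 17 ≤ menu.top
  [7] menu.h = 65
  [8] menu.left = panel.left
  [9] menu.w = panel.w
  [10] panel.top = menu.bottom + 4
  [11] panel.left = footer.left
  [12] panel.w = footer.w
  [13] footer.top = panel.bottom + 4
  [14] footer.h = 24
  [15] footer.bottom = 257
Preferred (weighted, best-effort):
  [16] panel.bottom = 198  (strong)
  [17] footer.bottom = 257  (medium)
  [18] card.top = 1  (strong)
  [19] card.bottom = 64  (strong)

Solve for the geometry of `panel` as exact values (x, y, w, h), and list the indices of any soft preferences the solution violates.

1. panel.x = 72  [menu.left = panel.left]
2. panel.w = 215  [menu.w = panel.w]
3. panel.y = 159  [panel.top = menu.bottom + 4]
4. panel.h = 70  [footer.top = panel.bottom + 4]

panel = (x=72, y=159, w=215, h=70)
violated soft preferences: 16, 19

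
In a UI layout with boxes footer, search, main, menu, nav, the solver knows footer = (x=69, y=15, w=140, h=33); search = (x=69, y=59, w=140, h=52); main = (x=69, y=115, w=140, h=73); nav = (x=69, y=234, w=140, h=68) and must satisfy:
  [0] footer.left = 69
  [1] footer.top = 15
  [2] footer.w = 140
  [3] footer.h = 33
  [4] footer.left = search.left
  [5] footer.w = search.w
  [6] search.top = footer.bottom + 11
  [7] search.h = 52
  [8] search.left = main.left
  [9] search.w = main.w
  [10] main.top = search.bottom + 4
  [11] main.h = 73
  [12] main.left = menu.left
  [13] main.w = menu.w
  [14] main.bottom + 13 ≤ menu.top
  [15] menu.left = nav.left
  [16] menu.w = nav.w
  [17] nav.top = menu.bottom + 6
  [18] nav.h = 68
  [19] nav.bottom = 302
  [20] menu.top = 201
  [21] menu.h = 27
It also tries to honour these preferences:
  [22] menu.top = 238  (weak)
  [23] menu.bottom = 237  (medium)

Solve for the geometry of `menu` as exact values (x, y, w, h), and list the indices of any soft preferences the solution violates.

1. menu.x = 69  [main.left = menu.left]
2. menu.w = 140  [main.w = menu.w]
3. menu.y = 201  [menu.top = 201]
4. menu.h = 27  [menu.h = 27]

menu = (x=69, y=201, w=140, h=27)
violated soft preferences: 22, 23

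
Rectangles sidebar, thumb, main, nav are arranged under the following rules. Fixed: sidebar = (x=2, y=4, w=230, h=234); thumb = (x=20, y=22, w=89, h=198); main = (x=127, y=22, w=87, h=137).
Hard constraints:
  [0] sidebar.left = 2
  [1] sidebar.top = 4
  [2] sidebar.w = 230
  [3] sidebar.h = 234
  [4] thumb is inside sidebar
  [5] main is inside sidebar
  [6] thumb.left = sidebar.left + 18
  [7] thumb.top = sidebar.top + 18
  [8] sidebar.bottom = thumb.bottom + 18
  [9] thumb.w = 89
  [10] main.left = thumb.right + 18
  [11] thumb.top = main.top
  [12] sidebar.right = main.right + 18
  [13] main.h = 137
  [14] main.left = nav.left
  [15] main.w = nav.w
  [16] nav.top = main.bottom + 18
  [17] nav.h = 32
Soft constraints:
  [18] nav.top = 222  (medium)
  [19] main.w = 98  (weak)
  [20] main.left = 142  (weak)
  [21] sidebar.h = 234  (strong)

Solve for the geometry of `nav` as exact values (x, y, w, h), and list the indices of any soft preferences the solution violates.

1. nav.x = 127  [main.left = nav.left]
2. nav.w = 87  [main.w = nav.w]
3. nav.y = 177  [nav.top = main.bottom + 18]
4. nav.h = 32  [nav.h = 32]

nav = (x=127, y=177, w=87, h=32)
violated soft preferences: 18, 19, 20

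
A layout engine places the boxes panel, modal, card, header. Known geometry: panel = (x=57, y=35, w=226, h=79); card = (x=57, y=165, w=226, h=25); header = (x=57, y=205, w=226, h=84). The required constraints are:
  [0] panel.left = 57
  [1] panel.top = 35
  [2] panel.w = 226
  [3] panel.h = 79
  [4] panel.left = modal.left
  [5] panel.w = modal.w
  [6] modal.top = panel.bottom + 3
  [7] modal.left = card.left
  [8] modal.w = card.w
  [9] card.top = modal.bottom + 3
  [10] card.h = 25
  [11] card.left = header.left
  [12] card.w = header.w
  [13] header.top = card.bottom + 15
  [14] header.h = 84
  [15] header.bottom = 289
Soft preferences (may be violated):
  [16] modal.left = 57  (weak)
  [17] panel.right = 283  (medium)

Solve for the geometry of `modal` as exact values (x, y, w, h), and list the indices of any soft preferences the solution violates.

modal = (x=57, y=117, w=226, h=45)
violated soft preferences: none

1. modal.x = 57  [panel.left = modal.left]
2. modal.w = 226  [panel.w = modal.w]
3. modal.y = 117  [modal.top = panel.bottom + 3]
4. modal.h = 45  [card.top = modal.bottom + 3]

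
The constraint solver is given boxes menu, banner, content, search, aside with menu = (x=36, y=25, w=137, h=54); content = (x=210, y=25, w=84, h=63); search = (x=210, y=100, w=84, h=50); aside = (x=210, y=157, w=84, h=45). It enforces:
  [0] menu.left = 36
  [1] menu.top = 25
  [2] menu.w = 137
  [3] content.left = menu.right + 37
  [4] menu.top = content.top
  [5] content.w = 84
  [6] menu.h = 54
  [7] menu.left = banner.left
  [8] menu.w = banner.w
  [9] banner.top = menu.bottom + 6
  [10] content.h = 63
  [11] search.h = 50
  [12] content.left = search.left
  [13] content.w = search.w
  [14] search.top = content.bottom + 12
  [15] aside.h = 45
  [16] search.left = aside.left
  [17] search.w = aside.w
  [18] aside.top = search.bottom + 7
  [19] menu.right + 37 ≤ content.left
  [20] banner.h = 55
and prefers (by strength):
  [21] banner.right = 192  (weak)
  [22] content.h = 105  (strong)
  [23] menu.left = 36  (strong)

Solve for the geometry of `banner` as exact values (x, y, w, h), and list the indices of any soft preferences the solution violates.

banner = (x=36, y=85, w=137, h=55)
violated soft preferences: 21, 22

1. banner.x = 36  [menu.left = banner.left]
2. banner.w = 137  [menu.w = banner.w]
3. banner.y = 85  [banner.top = menu.bottom + 6]
4. banner.h = 55  [banner.h = 55]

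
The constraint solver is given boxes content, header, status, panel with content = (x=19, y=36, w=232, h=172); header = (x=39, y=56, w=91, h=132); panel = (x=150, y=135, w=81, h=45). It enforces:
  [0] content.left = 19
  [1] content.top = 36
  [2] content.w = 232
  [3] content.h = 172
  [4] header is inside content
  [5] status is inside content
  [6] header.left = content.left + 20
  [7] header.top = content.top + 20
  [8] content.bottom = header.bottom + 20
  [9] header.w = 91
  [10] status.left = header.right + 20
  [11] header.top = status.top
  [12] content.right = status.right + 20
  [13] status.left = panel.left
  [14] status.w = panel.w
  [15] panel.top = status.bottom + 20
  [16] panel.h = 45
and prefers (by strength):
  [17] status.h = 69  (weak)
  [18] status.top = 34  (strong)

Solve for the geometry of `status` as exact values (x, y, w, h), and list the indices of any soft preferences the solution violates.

1. status.x = 150  [status.left = header.right + 20]
2. status.y = 56  [header.top = status.top]
3. status.w = 81  [content.right = status.right + 20]
4. status.h = 59  [panel.top = status.bottom + 20]

status = (x=150, y=56, w=81, h=59)
violated soft preferences: 17, 18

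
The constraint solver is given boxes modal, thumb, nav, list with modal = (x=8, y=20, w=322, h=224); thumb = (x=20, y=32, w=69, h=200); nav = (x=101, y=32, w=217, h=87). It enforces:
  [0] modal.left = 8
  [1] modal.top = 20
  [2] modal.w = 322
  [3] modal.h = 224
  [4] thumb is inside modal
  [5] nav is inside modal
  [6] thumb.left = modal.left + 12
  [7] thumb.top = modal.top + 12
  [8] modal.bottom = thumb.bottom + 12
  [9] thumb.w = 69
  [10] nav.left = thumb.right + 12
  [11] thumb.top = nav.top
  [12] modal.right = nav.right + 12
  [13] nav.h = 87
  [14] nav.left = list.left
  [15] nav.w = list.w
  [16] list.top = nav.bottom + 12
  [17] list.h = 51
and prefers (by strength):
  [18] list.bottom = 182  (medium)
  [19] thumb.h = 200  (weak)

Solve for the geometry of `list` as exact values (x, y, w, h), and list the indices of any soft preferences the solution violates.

list = (x=101, y=131, w=217, h=51)
violated soft preferences: none

1. list.x = 101  [nav.left = list.left]
2. list.w = 217  [nav.w = list.w]
3. list.y = 131  [list.top = nav.bottom + 12]
4. list.h = 51  [list.h = 51]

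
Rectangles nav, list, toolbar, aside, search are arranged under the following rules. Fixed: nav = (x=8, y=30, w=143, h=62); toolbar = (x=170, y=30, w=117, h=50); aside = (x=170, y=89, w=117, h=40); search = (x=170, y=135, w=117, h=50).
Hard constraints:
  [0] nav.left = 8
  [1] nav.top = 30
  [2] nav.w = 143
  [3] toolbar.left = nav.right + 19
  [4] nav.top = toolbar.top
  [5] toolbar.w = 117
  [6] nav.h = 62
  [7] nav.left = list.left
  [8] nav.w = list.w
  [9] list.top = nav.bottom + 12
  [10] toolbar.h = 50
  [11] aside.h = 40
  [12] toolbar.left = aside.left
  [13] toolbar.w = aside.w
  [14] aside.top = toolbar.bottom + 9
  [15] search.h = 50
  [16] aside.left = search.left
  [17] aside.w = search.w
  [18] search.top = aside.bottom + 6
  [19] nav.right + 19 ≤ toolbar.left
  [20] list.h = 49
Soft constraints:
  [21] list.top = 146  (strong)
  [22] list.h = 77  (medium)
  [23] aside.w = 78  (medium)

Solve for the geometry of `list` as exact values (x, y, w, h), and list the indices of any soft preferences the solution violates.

list = (x=8, y=104, w=143, h=49)
violated soft preferences: 21, 22, 23

1. list.x = 8  [nav.left = list.left]
2. list.w = 143  [nav.w = list.w]
3. list.y = 104  [list.top = nav.bottom + 12]
4. list.h = 49  [list.h = 49]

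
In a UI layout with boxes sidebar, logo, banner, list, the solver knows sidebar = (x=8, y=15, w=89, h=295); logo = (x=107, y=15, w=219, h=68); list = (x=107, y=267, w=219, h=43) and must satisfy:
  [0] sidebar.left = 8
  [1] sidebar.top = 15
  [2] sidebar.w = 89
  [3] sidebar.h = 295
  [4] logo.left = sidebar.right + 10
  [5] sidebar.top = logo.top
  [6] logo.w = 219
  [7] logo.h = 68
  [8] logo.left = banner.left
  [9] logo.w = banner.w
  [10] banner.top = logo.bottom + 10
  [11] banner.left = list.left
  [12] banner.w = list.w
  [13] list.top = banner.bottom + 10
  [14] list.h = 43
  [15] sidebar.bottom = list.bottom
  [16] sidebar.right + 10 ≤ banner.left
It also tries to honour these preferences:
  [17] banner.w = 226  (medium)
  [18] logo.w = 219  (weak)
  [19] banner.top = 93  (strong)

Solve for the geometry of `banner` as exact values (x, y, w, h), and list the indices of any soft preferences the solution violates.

1. banner.x = 107  [logo.left = banner.left]
2. banner.w = 219  [logo.w = banner.w]
3. banner.y = 93  [banner.top = logo.bottom + 10]
4. banner.h = 164  [list.top = banner.bottom + 10]

banner = (x=107, y=93, w=219, h=164)
violated soft preferences: 17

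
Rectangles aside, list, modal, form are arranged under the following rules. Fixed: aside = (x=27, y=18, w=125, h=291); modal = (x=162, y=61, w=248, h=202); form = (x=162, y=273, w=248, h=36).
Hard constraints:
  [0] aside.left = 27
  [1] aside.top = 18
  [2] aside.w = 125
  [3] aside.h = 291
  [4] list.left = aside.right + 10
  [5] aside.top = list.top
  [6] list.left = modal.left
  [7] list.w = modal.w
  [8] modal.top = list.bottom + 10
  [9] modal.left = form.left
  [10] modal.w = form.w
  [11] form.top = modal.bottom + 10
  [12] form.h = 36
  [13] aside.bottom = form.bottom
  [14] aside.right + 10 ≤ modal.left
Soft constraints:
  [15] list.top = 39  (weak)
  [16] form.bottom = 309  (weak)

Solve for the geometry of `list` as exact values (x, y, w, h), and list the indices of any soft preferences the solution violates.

1. list.x = 162  [list.left = aside.right + 10]
2. list.y = 18  [aside.top = list.top]
3. list.w = 248  [list.w = modal.w]
4. list.h = 33  [modal.top = list.bottom + 10]

list = (x=162, y=18, w=248, h=33)
violated soft preferences: 15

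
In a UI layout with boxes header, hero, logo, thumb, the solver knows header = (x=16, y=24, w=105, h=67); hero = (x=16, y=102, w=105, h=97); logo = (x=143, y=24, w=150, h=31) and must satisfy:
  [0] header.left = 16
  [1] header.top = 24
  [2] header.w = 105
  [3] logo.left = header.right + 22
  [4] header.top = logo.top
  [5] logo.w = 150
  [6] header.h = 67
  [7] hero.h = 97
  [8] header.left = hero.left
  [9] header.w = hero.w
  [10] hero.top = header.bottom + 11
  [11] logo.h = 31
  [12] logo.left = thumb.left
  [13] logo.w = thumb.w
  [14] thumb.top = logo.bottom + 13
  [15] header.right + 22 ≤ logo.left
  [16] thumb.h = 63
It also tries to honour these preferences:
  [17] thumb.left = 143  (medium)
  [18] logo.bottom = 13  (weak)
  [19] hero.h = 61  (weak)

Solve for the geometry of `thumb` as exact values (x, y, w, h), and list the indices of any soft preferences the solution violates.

1. thumb.x = 143  [logo.left = thumb.left]
2. thumb.w = 150  [logo.w = thumb.w]
3. thumb.y = 68  [thumb.top = logo.bottom + 13]
4. thumb.h = 63  [thumb.h = 63]

thumb = (x=143, y=68, w=150, h=63)
violated soft preferences: 18, 19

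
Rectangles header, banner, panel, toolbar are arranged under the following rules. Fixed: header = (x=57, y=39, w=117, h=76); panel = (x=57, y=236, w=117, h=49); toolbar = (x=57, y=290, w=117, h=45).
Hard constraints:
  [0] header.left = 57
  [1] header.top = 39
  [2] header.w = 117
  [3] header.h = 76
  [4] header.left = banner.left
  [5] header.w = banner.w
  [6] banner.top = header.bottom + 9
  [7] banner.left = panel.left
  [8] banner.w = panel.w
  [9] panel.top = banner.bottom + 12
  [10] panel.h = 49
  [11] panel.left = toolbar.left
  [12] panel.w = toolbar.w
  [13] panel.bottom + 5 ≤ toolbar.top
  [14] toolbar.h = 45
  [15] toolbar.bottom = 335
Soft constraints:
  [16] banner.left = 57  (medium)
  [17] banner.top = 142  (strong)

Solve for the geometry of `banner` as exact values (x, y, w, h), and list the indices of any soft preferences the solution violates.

banner = (x=57, y=124, w=117, h=100)
violated soft preferences: 17

1. banner.x = 57  [header.left = banner.left]
2. banner.w = 117  [header.w = banner.w]
3. banner.y = 124  [banner.top = header.bottom + 9]
4. banner.h = 100  [panel.top = banner.bottom + 12]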